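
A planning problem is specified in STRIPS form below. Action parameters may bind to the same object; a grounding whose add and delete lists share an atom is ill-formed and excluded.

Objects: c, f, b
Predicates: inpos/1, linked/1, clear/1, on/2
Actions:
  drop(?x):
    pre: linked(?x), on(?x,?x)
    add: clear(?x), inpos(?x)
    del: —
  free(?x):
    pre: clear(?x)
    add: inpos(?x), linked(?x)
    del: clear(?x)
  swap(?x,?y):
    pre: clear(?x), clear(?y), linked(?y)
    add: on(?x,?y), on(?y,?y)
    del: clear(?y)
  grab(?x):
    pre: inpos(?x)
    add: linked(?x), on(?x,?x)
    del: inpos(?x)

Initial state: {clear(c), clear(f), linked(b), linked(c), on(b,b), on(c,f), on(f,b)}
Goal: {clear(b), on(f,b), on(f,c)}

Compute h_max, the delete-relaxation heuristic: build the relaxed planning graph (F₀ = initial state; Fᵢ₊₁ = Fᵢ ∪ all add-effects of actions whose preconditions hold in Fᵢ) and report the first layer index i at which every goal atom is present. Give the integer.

1

F0 = init (7 atoms)
F1 = F0 ∪ {clear(b), inpos(b), inpos(c), inpos(f), linked(f), on(c,c), on(f,c)}  (14 atoms)
goal ⊆ F1  ⇒  h_max = 1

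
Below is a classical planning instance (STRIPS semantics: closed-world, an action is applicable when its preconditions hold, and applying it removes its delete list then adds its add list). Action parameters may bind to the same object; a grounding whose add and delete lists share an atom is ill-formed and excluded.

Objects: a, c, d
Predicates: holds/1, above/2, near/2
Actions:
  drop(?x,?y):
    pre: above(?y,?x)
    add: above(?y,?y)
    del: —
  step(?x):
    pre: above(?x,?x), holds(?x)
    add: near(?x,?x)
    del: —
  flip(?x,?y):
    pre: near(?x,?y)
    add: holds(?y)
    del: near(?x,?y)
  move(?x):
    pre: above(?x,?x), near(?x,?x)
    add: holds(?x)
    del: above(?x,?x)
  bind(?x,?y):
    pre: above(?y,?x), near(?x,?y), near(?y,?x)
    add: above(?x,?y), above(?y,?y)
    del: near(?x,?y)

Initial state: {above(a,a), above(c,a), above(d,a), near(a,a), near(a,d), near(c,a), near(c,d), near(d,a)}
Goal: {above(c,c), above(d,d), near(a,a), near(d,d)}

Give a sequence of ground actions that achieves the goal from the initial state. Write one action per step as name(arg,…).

1. drop(a,c)  →  {above(a,a), above(c,a), above(c,c), above(d,a), near(a,a), near(a,d), near(c,a), near(c,d), near(d,a)}
2. drop(a,d)  →  {above(a,a), above(c,a), above(c,c), above(d,a), above(d,d), near(a,a), near(a,d), near(c,a), near(c,d), near(d,a)}
3. flip(a,d)  →  {above(a,a), above(c,a), above(c,c), above(d,a), above(d,d), holds(d), near(a,a), near(c,a), near(c,d), near(d,a)}
4. step(d)  →  {above(a,a), above(c,a), above(c,c), above(d,a), above(d,d), holds(d), near(a,a), near(c,a), near(c,d), near(d,a), near(d,d)}

drop(a,c); drop(a,d); flip(a,d); step(d)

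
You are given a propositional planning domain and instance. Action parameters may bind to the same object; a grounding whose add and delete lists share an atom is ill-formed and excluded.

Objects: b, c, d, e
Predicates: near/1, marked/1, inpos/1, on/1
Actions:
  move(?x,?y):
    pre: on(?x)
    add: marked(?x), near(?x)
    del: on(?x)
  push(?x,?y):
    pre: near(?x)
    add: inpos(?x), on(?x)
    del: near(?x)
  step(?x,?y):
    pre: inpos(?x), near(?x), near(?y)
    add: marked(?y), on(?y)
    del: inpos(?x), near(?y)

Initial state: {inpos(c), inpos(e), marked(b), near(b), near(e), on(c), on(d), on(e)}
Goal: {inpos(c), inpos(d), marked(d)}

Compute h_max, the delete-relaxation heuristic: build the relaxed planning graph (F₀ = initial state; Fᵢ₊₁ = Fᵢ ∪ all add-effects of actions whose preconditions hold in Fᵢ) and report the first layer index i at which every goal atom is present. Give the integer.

F0 = init (8 atoms)
F1 = F0 ∪ {inpos(b), marked(c), marked(d), marked(e), near(c), near(d), on(b)}  (15 atoms)
F2 = F1 ∪ {inpos(d)}  (16 atoms)
goal ⊆ F2  ⇒  h_max = 2

2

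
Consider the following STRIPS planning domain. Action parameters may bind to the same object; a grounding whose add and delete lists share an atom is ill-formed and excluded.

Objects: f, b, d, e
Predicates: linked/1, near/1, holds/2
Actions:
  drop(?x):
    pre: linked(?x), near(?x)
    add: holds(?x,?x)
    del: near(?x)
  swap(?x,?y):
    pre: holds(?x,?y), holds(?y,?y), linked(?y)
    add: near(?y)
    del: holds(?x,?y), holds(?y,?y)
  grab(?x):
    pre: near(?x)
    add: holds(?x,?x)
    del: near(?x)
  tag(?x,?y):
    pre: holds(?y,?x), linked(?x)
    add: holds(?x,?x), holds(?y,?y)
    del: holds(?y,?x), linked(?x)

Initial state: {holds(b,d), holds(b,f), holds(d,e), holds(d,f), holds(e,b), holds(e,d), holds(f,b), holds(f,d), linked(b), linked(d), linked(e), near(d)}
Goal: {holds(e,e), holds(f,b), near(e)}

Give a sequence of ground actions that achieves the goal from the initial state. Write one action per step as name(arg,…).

1. tag(b,e)  →  {holds(b,b), holds(b,d), holds(b,f), holds(d,e), holds(d,f), holds(e,d), holds(e,e), holds(f,b), holds(f,d), linked(d), linked(e), near(d)}
2. swap(d,e)  →  {holds(b,b), holds(b,d), holds(b,f), holds(d,f), holds(e,d), holds(f,b), holds(f,d), linked(d), linked(e), near(d), near(e)}
3. tag(d,e)  →  {holds(b,b), holds(b,d), holds(b,f), holds(d,d), holds(d,f), holds(e,e), holds(f,b), holds(f,d), linked(e), near(d), near(e)}

tag(b,e); swap(d,e); tag(d,e)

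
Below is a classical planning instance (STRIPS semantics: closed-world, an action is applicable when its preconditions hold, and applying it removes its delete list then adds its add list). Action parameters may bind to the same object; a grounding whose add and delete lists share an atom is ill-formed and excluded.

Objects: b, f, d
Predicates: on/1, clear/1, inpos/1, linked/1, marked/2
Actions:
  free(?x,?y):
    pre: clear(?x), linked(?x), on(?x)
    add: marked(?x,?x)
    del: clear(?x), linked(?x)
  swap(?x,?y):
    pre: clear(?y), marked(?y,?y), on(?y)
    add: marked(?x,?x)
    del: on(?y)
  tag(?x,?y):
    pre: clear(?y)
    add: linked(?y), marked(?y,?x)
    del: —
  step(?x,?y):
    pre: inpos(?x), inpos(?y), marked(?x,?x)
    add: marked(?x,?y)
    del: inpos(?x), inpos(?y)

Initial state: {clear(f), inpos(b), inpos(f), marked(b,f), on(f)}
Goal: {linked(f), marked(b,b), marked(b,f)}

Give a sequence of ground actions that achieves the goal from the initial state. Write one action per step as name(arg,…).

tag(f,f); swap(b,f)

1. tag(f,f)  →  {clear(f), inpos(b), inpos(f), linked(f), marked(b,f), marked(f,f), on(f)}
2. swap(b,f)  →  {clear(f), inpos(b), inpos(f), linked(f), marked(b,b), marked(b,f), marked(f,f)}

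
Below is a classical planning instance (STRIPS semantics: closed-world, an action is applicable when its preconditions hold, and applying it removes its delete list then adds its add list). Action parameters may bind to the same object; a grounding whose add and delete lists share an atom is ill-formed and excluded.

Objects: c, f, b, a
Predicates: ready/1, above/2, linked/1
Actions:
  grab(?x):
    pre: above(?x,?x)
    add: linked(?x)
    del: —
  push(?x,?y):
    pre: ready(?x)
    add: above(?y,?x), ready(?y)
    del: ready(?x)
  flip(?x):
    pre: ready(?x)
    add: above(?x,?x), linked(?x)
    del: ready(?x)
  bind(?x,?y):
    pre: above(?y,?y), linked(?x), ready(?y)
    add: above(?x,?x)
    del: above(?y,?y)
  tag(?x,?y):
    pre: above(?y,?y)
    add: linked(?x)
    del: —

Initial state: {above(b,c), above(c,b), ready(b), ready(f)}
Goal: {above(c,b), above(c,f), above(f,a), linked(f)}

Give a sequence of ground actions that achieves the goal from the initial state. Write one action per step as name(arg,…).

1. push(f,c)  →  {above(b,c), above(c,b), above(c,f), ready(b), ready(c)}
2. push(c,a)  →  {above(a,c), above(b,c), above(c,b), above(c,f), ready(a), ready(b)}
3. push(a,f)  →  {above(a,c), above(b,c), above(c,b), above(c,f), above(f,a), ready(b), ready(f)}
4. flip(f)  →  {above(a,c), above(b,c), above(c,b), above(c,f), above(f,a), above(f,f), linked(f), ready(b)}

push(f,c); push(c,a); push(a,f); flip(f)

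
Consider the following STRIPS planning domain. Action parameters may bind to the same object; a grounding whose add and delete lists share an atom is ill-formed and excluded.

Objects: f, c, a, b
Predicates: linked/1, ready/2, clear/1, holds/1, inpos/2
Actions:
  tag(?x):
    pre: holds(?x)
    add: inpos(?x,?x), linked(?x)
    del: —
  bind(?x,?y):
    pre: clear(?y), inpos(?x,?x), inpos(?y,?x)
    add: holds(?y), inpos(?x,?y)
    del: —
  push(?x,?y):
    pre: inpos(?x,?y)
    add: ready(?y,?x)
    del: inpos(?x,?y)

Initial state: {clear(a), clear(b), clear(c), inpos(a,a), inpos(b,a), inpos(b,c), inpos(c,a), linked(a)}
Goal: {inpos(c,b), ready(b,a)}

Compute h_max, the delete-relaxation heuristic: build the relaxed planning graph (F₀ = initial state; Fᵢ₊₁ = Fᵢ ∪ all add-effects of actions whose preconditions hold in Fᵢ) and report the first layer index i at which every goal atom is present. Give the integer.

3

F0 = init (8 atoms)
F1 = F0 ∪ {holds(a), holds(b), holds(c), inpos(a,b), inpos(a,c), ready(a,a), ready(a,b), ready(a,c), ready(c,b)}  (17 atoms)
F2 = F1 ∪ {inpos(b,b), inpos(c,c), linked(b), linked(c), ready(b,a), ready(c,a)}  (23 atoms)
F3 = F2 ∪ {inpos(c,b), ready(b,b), ready(c,c)}  (26 atoms)
goal ⊆ F3  ⇒  h_max = 3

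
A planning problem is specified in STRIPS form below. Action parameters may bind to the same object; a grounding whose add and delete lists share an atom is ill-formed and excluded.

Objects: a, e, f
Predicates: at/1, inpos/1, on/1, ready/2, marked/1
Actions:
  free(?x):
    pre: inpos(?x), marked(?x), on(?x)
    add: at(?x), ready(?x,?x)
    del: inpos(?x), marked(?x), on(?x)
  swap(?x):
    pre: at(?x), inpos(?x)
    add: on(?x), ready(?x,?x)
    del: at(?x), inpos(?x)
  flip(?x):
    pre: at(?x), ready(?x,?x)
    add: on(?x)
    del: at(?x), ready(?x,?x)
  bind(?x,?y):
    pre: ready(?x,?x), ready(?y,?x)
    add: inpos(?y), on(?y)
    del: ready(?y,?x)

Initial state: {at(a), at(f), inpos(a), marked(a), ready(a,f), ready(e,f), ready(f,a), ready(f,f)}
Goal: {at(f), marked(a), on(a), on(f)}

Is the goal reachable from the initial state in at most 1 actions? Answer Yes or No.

No

1. swap(a)  →  {at(f), marked(a), on(a), ready(a,a), ready(a,f), ready(e,f), ready(f,a), ready(f,f)}
2. bind(a,f)  →  {at(f), inpos(f), marked(a), on(a), on(f), ready(a,a), ready(a,f), ready(e,f), ready(f,f)}
optimal plan length = 2; 2 > 1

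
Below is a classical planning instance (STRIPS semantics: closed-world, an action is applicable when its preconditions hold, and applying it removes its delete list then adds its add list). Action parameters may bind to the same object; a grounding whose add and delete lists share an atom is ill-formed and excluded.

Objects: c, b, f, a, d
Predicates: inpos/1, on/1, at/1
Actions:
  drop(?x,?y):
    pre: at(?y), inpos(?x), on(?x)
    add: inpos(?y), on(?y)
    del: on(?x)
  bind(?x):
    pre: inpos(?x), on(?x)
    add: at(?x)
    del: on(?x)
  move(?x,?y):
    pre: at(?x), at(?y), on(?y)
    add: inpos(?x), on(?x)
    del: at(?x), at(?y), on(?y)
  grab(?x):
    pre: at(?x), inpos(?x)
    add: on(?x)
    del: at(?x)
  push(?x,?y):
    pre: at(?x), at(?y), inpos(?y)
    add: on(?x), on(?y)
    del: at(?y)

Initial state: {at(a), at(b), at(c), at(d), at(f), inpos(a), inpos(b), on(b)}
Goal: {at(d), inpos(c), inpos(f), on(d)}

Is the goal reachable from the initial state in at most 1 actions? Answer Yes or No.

1. drop(b,c)  →  {at(a), at(b), at(c), at(d), at(f), inpos(a), inpos(b), inpos(c), on(c)}
2. drop(c,f)  →  {at(a), at(b), at(c), at(d), at(f), inpos(a), inpos(b), inpos(c), inpos(f), on(f)}
3. drop(f,d)  →  {at(a), at(b), at(c), at(d), at(f), inpos(a), inpos(b), inpos(c), inpos(d), inpos(f), on(d)}
optimal plan length = 3; 3 > 1

No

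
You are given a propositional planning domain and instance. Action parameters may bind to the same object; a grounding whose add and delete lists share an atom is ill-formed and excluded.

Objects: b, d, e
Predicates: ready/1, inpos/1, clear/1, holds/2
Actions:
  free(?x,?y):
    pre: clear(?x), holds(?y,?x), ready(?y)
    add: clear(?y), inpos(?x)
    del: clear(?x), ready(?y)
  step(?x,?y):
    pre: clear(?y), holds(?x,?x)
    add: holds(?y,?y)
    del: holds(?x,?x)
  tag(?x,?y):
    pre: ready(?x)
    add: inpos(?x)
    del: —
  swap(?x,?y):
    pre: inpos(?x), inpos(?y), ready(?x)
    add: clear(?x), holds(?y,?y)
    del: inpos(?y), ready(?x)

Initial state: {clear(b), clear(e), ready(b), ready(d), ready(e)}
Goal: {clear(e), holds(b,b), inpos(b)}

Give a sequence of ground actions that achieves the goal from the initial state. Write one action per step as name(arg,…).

1. tag(b,b)  →  {clear(b), clear(e), inpos(b), ready(b), ready(d), ready(e)}
2. tag(d,b)  →  {clear(b), clear(e), inpos(b), inpos(d), ready(b), ready(d), ready(e)}
3. swap(b,d)  →  {clear(b), clear(e), holds(d,d), inpos(b), ready(d), ready(e)}
4. step(d,b)  →  {clear(b), clear(e), holds(b,b), inpos(b), ready(d), ready(e)}

tag(b,b); tag(d,b); swap(b,d); step(d,b)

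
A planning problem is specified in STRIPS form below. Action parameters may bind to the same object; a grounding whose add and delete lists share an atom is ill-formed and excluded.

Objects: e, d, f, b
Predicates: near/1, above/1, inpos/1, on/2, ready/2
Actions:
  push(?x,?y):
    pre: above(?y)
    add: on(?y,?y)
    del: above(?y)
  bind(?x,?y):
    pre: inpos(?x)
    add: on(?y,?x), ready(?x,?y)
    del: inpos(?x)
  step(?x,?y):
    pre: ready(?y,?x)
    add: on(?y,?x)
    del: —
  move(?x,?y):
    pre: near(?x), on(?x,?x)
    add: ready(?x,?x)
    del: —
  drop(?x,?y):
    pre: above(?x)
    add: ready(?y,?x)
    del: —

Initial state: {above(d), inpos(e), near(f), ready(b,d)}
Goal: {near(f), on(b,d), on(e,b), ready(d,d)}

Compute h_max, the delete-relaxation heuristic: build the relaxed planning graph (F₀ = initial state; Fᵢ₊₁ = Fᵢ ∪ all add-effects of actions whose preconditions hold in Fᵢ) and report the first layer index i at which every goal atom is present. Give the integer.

F0 = init (4 atoms)
F1 = F0 ∪ {on(b,d), on(b,e), on(d,d), on(d,e), on(e,e), on(f,e), ready(d,d), ready(e,b), ready(e,d), ready(e,e), ready(e,f), ready(f,d)}  (16 atoms)
F2 = F1 ∪ {on(e,b), on(e,d), on(e,f), on(f,d)}  (20 atoms)
goal ⊆ F2  ⇒  h_max = 2

2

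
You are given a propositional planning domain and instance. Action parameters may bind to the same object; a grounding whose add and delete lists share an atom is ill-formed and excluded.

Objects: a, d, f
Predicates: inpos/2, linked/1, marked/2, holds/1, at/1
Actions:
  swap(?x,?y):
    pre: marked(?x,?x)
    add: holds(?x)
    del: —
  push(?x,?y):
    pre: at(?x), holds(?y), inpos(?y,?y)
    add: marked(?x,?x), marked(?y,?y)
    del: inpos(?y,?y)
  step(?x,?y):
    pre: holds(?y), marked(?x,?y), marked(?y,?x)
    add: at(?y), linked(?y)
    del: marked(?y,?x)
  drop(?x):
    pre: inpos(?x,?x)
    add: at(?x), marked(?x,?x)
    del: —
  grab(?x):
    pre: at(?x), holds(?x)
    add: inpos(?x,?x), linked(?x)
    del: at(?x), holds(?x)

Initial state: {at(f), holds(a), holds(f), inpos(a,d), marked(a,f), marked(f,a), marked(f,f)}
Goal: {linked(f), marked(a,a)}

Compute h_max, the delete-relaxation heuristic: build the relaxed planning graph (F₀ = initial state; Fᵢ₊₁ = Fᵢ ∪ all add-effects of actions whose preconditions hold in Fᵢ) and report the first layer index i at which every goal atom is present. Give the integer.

2

F0 = init (7 atoms)
F1 = F0 ∪ {at(a), inpos(f,f), linked(a), linked(f)}  (11 atoms)
F2 = F1 ∪ {inpos(a,a), marked(a,a)}  (13 atoms)
goal ⊆ F2  ⇒  h_max = 2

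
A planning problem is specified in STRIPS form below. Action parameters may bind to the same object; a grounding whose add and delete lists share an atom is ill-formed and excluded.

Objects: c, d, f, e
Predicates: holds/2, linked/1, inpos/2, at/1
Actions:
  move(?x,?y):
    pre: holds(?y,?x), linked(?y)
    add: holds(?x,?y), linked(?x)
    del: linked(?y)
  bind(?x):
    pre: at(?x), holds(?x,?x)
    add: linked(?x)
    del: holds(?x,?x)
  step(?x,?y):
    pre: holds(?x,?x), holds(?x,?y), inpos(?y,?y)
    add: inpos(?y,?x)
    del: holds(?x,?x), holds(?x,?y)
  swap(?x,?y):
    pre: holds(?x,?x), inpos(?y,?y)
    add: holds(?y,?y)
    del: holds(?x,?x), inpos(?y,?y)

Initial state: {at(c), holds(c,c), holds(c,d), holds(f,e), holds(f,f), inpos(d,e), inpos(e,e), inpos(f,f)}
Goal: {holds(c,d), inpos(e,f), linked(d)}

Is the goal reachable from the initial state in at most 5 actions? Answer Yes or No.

1. bind(c)  →  {at(c), holds(c,d), holds(f,e), holds(f,f), inpos(d,e), inpos(e,e), inpos(f,f), linked(c)}
2. move(d,c)  →  {at(c), holds(c,d), holds(d,c), holds(f,e), holds(f,f), inpos(d,e), inpos(e,e), inpos(f,f), linked(d)}
3. step(f,e)  →  {at(c), holds(c,d), holds(d,c), inpos(d,e), inpos(e,e), inpos(e,f), inpos(f,f), linked(d)}
optimal plan length = 3; 3 ≤ 5

Yes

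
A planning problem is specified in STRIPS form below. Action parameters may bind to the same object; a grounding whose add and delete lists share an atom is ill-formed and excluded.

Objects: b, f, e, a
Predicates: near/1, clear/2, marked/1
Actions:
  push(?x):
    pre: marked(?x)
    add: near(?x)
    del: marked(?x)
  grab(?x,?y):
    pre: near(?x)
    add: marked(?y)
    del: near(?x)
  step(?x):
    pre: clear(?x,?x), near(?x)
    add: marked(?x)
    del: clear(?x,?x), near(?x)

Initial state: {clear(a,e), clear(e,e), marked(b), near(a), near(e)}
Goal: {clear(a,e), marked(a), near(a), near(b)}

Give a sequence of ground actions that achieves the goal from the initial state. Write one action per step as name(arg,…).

push(b); grab(e,a)

1. push(b)  →  {clear(a,e), clear(e,e), near(a), near(b), near(e)}
2. grab(e,a)  →  {clear(a,e), clear(e,e), marked(a), near(a), near(b)}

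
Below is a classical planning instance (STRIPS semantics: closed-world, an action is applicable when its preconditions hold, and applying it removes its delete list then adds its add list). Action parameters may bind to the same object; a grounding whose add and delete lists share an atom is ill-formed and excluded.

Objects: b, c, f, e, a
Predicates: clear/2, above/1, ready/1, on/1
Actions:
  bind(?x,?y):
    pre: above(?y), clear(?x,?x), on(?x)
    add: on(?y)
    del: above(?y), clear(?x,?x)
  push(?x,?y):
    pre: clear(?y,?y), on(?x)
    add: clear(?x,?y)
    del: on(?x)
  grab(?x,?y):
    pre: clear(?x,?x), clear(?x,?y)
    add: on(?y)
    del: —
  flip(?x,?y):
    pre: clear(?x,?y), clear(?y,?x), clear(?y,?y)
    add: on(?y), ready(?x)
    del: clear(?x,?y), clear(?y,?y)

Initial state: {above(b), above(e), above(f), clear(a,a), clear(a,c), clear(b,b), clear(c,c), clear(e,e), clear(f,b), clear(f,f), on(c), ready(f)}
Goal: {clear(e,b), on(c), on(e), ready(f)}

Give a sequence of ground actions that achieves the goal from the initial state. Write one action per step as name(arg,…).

bind(c,e); push(e,b); grab(e,e)

1. bind(c,e)  →  {above(b), above(f), clear(a,a), clear(a,c), clear(b,b), clear(e,e), clear(f,b), clear(f,f), on(c), on(e), ready(f)}
2. push(e,b)  →  {above(b), above(f), clear(a,a), clear(a,c), clear(b,b), clear(e,b), clear(e,e), clear(f,b), clear(f,f), on(c), ready(f)}
3. grab(e,e)  →  {above(b), above(f), clear(a,a), clear(a,c), clear(b,b), clear(e,b), clear(e,e), clear(f,b), clear(f,f), on(c), on(e), ready(f)}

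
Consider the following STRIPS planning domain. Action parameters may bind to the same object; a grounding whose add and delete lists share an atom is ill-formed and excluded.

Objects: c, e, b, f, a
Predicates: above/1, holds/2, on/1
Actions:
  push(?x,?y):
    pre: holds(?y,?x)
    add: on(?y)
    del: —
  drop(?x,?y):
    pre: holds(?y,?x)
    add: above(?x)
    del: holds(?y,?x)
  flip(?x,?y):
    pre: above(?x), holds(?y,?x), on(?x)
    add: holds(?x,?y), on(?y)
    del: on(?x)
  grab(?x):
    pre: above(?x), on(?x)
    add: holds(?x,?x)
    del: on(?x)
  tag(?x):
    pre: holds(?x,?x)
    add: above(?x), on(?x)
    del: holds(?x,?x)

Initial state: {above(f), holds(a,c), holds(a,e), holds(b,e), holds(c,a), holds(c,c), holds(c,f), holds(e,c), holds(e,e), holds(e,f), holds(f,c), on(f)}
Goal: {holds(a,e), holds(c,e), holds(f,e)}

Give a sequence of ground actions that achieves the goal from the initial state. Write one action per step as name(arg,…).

flip(f,e); tag(c); flip(c,e)

1. flip(f,e)  →  {above(f), holds(a,c), holds(a,e), holds(b,e), holds(c,a), holds(c,c), holds(c,f), holds(e,c), holds(e,e), holds(e,f), holds(f,c), holds(f,e), on(e)}
2. tag(c)  →  {above(c), above(f), holds(a,c), holds(a,e), holds(b,e), holds(c,a), holds(c,f), holds(e,c), holds(e,e), holds(e,f), holds(f,c), holds(f,e), on(c), on(e)}
3. flip(c,e)  →  {above(c), above(f), holds(a,c), holds(a,e), holds(b,e), holds(c,a), holds(c,e), holds(c,f), holds(e,c), holds(e,e), holds(e,f), holds(f,c), holds(f,e), on(e)}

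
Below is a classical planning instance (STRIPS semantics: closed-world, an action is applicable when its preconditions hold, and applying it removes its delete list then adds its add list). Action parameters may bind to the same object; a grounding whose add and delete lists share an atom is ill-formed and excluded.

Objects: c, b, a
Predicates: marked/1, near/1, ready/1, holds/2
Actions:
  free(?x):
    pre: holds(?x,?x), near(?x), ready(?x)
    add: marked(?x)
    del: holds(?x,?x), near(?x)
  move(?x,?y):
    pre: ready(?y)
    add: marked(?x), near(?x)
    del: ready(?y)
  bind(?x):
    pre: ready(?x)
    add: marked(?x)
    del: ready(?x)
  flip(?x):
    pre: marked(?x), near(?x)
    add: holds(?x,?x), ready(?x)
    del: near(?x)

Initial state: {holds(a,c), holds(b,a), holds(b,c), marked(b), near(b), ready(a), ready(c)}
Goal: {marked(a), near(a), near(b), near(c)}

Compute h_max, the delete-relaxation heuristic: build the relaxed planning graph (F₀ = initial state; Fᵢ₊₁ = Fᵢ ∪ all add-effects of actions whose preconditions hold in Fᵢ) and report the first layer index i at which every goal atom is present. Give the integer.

1

F0 = init (7 atoms)
F1 = F0 ∪ {holds(b,b), marked(a), marked(c), near(a), near(c), ready(b)}  (13 atoms)
goal ⊆ F1  ⇒  h_max = 1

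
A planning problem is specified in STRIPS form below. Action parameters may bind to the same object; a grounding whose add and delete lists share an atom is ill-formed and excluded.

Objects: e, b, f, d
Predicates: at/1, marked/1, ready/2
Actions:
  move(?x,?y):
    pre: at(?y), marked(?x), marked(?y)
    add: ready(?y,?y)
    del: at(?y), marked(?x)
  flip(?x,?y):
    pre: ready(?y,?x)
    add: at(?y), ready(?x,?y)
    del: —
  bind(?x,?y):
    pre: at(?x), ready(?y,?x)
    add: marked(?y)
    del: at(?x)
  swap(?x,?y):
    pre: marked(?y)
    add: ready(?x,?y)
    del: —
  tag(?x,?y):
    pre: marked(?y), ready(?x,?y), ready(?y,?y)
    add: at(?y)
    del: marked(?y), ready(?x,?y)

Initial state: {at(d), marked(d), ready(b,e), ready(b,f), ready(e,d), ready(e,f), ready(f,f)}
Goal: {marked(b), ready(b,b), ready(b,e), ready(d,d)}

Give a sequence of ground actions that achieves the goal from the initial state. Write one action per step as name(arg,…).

1. move(d,d)  →  {ready(b,e), ready(b,f), ready(d,d), ready(e,d), ready(e,f), ready(f,f)}
2. flip(f,e)  →  {at(e), ready(b,e), ready(b,f), ready(d,d), ready(e,d), ready(e,f), ready(f,e), ready(f,f)}
3. bind(e,b)  →  {marked(b), ready(b,e), ready(b,f), ready(d,d), ready(e,d), ready(e,f), ready(f,e), ready(f,f)}
4. swap(b,b)  →  {marked(b), ready(b,b), ready(b,e), ready(b,f), ready(d,d), ready(e,d), ready(e,f), ready(f,e), ready(f,f)}

move(d,d); flip(f,e); bind(e,b); swap(b,b)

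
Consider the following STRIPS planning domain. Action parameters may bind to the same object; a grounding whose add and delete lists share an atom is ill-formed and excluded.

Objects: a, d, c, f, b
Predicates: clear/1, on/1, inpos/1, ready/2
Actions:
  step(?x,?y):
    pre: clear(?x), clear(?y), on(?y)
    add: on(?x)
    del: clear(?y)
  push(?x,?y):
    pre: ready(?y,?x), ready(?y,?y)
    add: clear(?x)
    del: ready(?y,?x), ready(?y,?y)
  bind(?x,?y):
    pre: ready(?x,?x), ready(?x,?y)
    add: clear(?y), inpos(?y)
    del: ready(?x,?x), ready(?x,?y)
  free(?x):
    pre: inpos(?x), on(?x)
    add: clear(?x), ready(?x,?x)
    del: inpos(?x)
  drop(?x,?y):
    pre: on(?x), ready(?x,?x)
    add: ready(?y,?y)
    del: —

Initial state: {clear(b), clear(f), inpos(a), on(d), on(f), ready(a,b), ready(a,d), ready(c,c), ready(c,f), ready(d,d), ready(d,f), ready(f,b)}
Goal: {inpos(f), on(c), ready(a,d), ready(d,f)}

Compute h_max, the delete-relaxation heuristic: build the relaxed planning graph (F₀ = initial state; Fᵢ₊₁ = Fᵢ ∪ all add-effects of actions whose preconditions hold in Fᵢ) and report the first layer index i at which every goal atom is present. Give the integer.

F0 = init (12 atoms)
F1 = F0 ∪ {clear(c), clear(d), inpos(c), inpos(d), inpos(f), on(b), ready(a,a), ready(b,b), ready(f,f)}  (21 atoms)
F2 = F1 ∪ {clear(a), inpos(b), on(c)}  (24 atoms)
goal ⊆ F2  ⇒  h_max = 2

2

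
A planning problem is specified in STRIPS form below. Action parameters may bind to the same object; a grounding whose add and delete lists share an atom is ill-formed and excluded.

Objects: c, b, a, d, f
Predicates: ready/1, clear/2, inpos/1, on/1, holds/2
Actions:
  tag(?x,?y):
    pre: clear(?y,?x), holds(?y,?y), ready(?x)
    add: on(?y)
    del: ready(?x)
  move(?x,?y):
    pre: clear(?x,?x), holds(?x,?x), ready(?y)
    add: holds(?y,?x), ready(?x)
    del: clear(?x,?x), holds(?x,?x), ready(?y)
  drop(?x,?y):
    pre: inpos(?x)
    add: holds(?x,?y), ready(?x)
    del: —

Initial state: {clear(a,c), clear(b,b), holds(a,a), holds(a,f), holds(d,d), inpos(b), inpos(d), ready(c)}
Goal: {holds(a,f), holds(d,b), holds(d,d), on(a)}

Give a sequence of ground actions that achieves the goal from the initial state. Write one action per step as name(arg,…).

1. tag(c,a)  →  {clear(a,c), clear(b,b), holds(a,a), holds(a,f), holds(d,d), inpos(b), inpos(d), on(a)}
2. drop(d,b)  →  {clear(a,c), clear(b,b), holds(a,a), holds(a,f), holds(d,b), holds(d,d), inpos(b), inpos(d), on(a), ready(d)}

tag(c,a); drop(d,b)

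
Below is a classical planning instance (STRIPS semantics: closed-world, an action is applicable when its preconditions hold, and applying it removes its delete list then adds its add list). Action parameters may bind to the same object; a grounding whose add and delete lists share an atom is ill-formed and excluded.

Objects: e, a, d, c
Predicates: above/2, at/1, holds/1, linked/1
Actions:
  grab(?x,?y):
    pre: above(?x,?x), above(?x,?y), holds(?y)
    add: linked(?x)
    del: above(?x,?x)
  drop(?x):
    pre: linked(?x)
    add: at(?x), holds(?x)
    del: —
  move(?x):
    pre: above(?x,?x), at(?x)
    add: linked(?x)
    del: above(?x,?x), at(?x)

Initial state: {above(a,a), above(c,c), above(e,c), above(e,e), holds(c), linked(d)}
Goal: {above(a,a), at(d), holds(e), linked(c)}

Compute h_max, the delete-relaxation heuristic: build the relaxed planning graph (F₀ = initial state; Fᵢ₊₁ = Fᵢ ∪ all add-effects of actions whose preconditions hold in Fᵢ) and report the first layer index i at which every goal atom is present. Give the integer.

F0 = init (6 atoms)
F1 = F0 ∪ {at(d), holds(d), linked(c), linked(e)}  (10 atoms)
F2 = F1 ∪ {at(c), at(e), holds(e)}  (13 atoms)
goal ⊆ F2  ⇒  h_max = 2

2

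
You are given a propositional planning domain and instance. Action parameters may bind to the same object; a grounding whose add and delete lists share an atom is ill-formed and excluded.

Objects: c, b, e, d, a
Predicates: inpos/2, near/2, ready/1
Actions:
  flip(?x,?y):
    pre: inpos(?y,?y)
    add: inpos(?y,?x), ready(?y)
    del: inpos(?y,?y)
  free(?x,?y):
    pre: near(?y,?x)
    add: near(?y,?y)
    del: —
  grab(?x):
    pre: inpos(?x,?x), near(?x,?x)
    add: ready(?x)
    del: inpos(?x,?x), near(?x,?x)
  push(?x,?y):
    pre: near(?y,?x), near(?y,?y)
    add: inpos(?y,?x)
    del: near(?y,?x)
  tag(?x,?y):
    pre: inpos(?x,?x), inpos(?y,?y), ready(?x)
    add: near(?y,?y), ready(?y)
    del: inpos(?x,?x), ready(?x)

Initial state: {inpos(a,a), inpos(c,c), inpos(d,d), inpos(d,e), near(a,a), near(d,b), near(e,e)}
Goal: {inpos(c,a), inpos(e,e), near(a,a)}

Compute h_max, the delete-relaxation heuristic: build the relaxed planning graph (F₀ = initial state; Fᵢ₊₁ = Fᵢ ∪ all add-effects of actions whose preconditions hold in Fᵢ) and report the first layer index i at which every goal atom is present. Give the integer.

1

F0 = init (7 atoms)
F1 = F0 ∪ {inpos(a,b), inpos(a,c), inpos(a,d), inpos(a,e), inpos(c,a), inpos(c,b), inpos(c,d), inpos(c,e), inpos(d,a), inpos(d,b), inpos(d,c), inpos(e,e), near(d,d), ready(a), ready(c), ready(d)}  (23 atoms)
goal ⊆ F1  ⇒  h_max = 1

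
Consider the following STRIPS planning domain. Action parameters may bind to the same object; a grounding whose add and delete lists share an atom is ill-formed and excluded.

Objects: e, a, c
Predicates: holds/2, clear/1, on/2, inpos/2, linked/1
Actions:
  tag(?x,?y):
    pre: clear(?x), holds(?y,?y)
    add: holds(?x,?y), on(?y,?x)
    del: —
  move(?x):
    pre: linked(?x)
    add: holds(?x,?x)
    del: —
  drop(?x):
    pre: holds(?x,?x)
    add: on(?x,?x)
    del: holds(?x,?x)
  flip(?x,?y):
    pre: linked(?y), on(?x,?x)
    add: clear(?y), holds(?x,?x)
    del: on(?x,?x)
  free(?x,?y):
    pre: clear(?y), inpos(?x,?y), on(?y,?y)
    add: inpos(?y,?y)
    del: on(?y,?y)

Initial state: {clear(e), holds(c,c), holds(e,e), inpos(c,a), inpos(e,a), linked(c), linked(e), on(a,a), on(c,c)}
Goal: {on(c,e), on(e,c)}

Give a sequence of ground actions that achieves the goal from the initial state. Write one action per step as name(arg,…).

1. tag(e,c)  →  {clear(e), holds(c,c), holds(e,c), holds(e,e), inpos(c,a), inpos(e,a), linked(c), linked(e), on(a,a), on(c,c), on(c,e)}
2. flip(a,c)  →  {clear(c), clear(e), holds(a,a), holds(c,c), holds(e,c), holds(e,e), inpos(c,a), inpos(e,a), linked(c), linked(e), on(c,c), on(c,e)}
3. tag(c,e)  →  {clear(c), clear(e), holds(a,a), holds(c,c), holds(c,e), holds(e,c), holds(e,e), inpos(c,a), inpos(e,a), linked(c), linked(e), on(c,c), on(c,e), on(e,c)}

tag(e,c); flip(a,c); tag(c,e)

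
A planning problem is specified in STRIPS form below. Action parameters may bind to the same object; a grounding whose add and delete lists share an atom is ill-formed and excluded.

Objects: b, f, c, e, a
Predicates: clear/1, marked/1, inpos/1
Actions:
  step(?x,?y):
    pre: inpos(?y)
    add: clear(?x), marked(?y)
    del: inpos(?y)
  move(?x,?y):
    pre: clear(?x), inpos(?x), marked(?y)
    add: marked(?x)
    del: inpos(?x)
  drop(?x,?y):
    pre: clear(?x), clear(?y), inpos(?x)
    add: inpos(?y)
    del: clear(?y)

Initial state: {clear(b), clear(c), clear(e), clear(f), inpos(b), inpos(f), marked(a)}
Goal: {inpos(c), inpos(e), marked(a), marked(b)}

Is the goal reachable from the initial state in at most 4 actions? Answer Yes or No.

1. step(b,b)  →  {clear(b), clear(c), clear(e), clear(f), inpos(f), marked(a), marked(b)}
2. drop(f,c)  →  {clear(b), clear(e), clear(f), inpos(c), inpos(f), marked(a), marked(b)}
3. drop(f,e)  →  {clear(b), clear(f), inpos(c), inpos(e), inpos(f), marked(a), marked(b)}
optimal plan length = 3; 3 ≤ 4

Yes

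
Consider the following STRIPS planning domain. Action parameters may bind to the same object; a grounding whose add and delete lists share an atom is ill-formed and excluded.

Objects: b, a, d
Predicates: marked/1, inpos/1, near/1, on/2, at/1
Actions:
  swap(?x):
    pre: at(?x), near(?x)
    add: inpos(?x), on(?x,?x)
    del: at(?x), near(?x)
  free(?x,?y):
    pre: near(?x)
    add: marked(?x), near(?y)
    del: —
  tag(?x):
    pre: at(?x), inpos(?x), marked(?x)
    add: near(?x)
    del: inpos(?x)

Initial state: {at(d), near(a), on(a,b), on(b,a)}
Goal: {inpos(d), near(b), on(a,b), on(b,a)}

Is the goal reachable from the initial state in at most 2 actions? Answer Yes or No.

No

1. free(a,b)  →  {at(d), marked(a), near(a), near(b), on(a,b), on(b,a)}
2. free(b,d)  →  {at(d), marked(a), marked(b), near(a), near(b), near(d), on(a,b), on(b,a)}
3. swap(d)  →  {inpos(d), marked(a), marked(b), near(a), near(b), on(a,b), on(b,a), on(d,d)}
optimal plan length = 3; 3 > 2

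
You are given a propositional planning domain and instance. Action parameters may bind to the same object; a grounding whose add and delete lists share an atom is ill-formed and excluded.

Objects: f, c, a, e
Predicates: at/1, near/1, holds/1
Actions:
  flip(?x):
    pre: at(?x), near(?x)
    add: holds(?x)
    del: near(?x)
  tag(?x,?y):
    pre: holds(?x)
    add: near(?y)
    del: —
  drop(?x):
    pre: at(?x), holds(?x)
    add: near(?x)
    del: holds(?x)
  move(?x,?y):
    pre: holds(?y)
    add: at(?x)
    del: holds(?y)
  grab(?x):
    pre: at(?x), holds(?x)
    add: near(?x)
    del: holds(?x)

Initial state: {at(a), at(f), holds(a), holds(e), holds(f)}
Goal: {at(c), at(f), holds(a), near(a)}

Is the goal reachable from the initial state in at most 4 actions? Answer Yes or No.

1. tag(f,a)  →  {at(a), at(f), holds(a), holds(e), holds(f), near(a)}
2. move(c,f)  →  {at(a), at(c), at(f), holds(a), holds(e), near(a)}
optimal plan length = 2; 2 ≤ 4

Yes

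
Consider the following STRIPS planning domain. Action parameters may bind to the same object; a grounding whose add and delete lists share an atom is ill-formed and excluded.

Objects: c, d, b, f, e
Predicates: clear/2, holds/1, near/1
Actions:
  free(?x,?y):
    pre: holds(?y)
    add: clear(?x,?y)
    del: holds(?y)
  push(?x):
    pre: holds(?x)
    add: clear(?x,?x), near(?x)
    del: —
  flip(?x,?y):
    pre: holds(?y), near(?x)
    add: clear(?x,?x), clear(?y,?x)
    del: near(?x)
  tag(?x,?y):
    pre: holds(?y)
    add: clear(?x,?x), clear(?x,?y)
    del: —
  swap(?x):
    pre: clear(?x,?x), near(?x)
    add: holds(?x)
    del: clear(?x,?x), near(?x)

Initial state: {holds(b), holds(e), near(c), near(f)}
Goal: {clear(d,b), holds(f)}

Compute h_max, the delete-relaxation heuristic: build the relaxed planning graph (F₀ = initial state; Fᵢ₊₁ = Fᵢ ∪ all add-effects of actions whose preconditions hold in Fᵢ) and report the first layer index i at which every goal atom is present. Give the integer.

F0 = init (4 atoms)
F1 = F0 ∪ {clear(b,b), clear(b,c), clear(b,e), clear(b,f), clear(c,b), clear(c,c), clear(c,e), clear(d,b), clear(d,d), clear(d,e), clear(e,b), clear(e,c), clear(e,e), clear(e,f), clear(f,b), clear(f,e), clear(f,f), near(b), near(e)}  (23 atoms)
F2 = F1 ∪ {holds(c), holds(f)}  (25 atoms)
goal ⊆ F2  ⇒  h_max = 2

2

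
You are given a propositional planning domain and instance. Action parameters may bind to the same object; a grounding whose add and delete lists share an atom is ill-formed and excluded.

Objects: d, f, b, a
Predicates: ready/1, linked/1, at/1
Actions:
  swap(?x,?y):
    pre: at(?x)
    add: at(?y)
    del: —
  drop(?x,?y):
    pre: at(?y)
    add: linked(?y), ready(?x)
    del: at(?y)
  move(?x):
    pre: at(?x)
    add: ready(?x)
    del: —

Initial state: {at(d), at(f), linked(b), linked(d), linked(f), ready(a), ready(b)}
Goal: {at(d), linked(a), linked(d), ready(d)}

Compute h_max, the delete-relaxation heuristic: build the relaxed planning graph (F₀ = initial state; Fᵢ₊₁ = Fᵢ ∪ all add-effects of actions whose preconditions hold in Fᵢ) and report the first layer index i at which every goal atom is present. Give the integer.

F0 = init (7 atoms)
F1 = F0 ∪ {at(a), at(b), ready(d), ready(f)}  (11 atoms)
F2 = F1 ∪ {linked(a)}  (12 atoms)
goal ⊆ F2  ⇒  h_max = 2

2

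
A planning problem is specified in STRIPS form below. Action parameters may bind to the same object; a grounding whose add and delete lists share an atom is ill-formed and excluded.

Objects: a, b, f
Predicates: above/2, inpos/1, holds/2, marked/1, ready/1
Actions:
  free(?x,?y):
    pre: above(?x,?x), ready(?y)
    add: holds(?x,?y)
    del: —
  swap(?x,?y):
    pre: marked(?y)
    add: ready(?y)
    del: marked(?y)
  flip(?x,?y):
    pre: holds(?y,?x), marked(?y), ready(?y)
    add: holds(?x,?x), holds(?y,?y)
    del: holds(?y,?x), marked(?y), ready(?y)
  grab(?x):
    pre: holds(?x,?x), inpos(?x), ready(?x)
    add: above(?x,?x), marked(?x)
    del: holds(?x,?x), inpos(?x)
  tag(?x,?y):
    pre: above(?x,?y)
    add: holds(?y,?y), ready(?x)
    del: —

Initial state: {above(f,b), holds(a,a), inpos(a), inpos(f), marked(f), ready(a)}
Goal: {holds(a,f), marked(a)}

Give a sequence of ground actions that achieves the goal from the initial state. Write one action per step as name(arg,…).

swap(a,f); grab(a); free(a,f)

1. swap(a,f)  →  {above(f,b), holds(a,a), inpos(a), inpos(f), ready(a), ready(f)}
2. grab(a)  →  {above(a,a), above(f,b), inpos(f), marked(a), ready(a), ready(f)}
3. free(a,f)  →  {above(a,a), above(f,b), holds(a,f), inpos(f), marked(a), ready(a), ready(f)}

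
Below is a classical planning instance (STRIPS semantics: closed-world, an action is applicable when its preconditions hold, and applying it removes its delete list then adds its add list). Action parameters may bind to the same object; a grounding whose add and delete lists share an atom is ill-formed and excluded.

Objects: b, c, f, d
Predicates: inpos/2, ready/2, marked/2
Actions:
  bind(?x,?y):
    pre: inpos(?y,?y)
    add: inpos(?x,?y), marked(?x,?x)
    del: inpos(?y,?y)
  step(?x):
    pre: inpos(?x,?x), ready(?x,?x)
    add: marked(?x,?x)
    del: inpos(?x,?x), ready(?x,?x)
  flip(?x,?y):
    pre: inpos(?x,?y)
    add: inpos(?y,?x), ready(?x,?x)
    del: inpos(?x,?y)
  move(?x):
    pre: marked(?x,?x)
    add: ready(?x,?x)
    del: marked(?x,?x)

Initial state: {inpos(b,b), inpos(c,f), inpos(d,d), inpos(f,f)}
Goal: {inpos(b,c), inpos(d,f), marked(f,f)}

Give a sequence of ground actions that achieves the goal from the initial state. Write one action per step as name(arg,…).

bind(c,b); bind(f,d); bind(d,f); flip(c,b)

1. bind(c,b)  →  {inpos(c,b), inpos(c,f), inpos(d,d), inpos(f,f), marked(c,c)}
2. bind(f,d)  →  {inpos(c,b), inpos(c,f), inpos(f,d), inpos(f,f), marked(c,c), marked(f,f)}
3. bind(d,f)  →  {inpos(c,b), inpos(c,f), inpos(d,f), inpos(f,d), marked(c,c), marked(d,d), marked(f,f)}
4. flip(c,b)  →  {inpos(b,c), inpos(c,f), inpos(d,f), inpos(f,d), marked(c,c), marked(d,d), marked(f,f), ready(c,c)}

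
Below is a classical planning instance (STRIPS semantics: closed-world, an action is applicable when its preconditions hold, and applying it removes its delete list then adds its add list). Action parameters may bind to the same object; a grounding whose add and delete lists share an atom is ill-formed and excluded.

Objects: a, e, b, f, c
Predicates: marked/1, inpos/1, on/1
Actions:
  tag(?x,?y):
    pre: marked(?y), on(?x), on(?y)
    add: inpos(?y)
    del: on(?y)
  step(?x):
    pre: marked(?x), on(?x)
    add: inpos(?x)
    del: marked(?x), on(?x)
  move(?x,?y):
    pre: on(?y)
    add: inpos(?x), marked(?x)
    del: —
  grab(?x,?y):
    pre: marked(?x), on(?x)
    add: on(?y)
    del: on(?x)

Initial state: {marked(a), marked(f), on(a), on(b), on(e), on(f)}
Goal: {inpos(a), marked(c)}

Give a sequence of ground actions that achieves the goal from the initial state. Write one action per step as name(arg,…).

tag(a,a); move(c,e)

1. tag(a,a)  →  {inpos(a), marked(a), marked(f), on(b), on(e), on(f)}
2. move(c,e)  →  {inpos(a), inpos(c), marked(a), marked(c), marked(f), on(b), on(e), on(f)}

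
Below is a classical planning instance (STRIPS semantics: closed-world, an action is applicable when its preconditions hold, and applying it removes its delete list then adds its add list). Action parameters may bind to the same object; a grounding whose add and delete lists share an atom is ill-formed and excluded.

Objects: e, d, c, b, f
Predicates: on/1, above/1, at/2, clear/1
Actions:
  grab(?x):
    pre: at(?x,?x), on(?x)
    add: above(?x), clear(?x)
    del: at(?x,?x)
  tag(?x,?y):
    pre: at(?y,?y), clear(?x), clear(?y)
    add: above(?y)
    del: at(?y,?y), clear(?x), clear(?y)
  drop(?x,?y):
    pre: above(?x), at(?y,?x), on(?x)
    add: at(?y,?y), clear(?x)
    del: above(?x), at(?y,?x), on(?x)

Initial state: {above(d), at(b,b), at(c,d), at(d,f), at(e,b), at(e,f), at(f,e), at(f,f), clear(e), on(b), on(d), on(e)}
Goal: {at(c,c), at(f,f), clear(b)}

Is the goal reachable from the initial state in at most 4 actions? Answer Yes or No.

Yes

1. grab(b)  →  {above(b), above(d), at(c,d), at(d,f), at(e,b), at(e,f), at(f,e), at(f,f), clear(b), clear(e), on(b), on(d), on(e)}
2. drop(d,c)  →  {above(b), at(c,c), at(d,f), at(e,b), at(e,f), at(f,e), at(f,f), clear(b), clear(d), clear(e), on(b), on(e)}
optimal plan length = 2; 2 ≤ 4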